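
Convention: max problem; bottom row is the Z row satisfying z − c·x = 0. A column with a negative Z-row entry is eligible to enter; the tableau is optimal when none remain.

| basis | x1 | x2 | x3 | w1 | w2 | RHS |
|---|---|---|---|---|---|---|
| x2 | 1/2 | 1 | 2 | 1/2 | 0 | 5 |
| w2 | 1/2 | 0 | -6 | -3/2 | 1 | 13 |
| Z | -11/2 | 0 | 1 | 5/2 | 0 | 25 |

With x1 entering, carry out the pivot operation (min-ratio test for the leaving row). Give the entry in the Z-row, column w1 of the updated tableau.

8

Ratio test on column x1 — row 1: 5/(1/2) = 10; row 2: 13/(1/2) = 26. Minimum is 10 at row 1 (x2 leaves); pivot element 1/2.
Divide row 1 by 1/2; eliminate column x1 from the other rows.
Z-row update in column w1: 5/2 − (-11/2)·1 = 8.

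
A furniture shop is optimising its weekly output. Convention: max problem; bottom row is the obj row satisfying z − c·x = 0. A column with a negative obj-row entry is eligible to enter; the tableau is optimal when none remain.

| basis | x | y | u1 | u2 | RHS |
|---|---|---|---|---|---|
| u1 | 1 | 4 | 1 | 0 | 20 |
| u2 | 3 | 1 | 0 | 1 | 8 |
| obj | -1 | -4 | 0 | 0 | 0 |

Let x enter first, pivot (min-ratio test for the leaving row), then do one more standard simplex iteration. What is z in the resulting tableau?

20

Ratio test on column x — row 1: 20/1 = 20; row 2: 8/3 = 8/3. Minimum is 8/3 at row 2 (u2 leaves); pivot element 3.
Pivot on row 2; the obj-row RHS becomes 0 − (-1)·(8/3) = 8/3.
Next entering variable (most negative obj-row entry -11/3): y.
Ratio test on column y — row 1: (52/3)/(11/3) = 52/11; row 2: (8/3)/(1/3) = 8. Minimum is 52/11 at row 1 (u1 leaves); pivot element 11/3.
After the second pivot the obj-row RHS is 8/3 − (-11/3)·(52/11) = 20.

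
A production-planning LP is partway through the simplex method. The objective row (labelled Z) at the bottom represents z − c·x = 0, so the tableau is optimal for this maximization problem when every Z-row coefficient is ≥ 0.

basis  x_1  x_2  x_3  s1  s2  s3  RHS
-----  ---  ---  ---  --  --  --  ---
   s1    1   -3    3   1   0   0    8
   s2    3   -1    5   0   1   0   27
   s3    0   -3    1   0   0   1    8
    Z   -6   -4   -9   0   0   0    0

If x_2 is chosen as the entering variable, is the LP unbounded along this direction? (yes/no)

yes

Every constraint-row entry in column x_2 is ≤ 0, so increasing x_2 is unbounded.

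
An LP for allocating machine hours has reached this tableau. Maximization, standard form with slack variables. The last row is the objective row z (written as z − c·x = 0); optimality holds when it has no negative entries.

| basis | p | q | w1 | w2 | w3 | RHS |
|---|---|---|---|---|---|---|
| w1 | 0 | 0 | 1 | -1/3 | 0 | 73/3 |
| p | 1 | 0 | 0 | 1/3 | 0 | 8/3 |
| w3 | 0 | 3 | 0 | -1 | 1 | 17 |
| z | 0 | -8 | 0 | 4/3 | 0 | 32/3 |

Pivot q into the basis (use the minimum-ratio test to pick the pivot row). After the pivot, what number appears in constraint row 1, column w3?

0

Ratio test on column q — row 1: entry 0 ≤ 0; row 2: entry 0 ≤ 0; row 3: 17/3 = 17/3. Minimum is 17/3 at row 3 (w3 leaves); pivot element 3.
Divide row 3 by 3; eliminate column q from the other rows.
Row 1 update in column w3: 0 − 0·(1/3) = 0.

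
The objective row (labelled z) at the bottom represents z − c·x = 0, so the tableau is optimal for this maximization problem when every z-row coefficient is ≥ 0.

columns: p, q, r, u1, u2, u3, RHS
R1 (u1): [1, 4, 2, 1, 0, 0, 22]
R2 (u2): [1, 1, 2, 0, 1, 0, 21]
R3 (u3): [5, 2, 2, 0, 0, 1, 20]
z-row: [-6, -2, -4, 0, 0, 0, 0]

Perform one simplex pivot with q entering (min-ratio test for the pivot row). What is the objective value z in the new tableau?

Ratio test on column q — row 1: 22/4 = 11/2; row 2: 21/1 = 21; row 3: 20/2 = 10. Minimum is 11/2 at row 1 (u1 leaves); pivot element 4.
Pivot on row 1; the z-row RHS becomes 0 − (-2)·(11/2) = 11.

11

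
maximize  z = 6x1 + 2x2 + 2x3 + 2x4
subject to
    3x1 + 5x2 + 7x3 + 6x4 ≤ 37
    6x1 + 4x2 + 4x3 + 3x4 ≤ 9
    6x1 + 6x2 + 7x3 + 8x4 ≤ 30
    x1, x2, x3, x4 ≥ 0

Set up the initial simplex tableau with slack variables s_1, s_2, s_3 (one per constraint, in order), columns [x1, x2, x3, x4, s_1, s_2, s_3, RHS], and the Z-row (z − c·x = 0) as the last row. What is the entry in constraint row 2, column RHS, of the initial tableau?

9

The RHS of constraint 2 is b_2 = 9.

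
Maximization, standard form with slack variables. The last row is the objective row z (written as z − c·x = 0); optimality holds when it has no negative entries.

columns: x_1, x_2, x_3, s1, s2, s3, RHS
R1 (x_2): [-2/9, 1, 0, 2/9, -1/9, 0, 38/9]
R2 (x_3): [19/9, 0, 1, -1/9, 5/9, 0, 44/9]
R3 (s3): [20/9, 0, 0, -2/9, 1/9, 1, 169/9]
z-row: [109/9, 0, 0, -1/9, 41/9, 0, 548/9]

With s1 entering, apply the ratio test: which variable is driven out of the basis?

x_2

Column s1 entries and ratios — x_2: (38/9)/(2/9) = 19; x_3: -1/9 ≤ 0, skip; s3: -2/9 ≤ 0, skip.
Smallest ratio is 19 in the row of x_2, so x_2 leaves.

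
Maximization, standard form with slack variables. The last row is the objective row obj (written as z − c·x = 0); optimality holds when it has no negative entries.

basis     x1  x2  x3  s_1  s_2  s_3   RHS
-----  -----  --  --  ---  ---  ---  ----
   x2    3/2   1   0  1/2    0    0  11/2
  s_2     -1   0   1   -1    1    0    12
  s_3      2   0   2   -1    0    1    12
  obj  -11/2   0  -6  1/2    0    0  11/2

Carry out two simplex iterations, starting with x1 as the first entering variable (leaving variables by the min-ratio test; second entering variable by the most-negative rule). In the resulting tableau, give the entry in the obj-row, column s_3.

Ratio test on column x1 — row 1: (11/2)/(3/2) = 11/3; row 2: entry -1 ≤ 0; row 3: 12/2 = 6. Minimum is 11/3 at row 1 (x2 leaves); pivot element 3/2.
Divide row 1 by 3/2; eliminate column x1 from the other rows.
Second iteration: most negative obj-row entry is -6 in column x3, so x3 enters.
Ratio test on column x3 — row 1: entry 0 ≤ 0; row 2: (47/3)/1 = 47/3; row 3: (14/3)/2 = 7/3. Minimum is 7/3 at row 3 (s_3 leaves); pivot element 2.
Divide row 3 by 2; eliminate column x3 from the other rows.
After both pivots, the entry at the obj-row, column s_3 is 3.

3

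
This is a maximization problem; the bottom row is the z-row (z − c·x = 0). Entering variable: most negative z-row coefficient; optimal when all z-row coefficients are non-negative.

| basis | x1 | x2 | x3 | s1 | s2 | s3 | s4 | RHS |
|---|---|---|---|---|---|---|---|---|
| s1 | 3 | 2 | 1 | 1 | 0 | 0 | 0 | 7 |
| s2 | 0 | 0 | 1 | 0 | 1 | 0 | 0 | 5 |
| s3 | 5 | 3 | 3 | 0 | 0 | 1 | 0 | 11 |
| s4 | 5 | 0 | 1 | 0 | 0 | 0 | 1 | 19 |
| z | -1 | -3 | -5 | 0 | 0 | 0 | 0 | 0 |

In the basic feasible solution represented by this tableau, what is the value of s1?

7

s1 is basic (row 1); its value is the RHS of that row, 7.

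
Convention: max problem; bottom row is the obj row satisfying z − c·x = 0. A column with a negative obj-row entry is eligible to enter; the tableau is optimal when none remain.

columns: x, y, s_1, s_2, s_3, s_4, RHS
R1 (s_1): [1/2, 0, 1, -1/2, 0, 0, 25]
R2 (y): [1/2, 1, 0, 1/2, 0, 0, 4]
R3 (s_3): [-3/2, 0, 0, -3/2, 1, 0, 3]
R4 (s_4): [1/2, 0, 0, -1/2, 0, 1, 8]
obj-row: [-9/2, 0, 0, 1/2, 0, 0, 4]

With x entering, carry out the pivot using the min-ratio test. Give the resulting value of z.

Ratio test on column x — row 1: 25/(1/2) = 50; row 2: 4/(1/2) = 8; row 3: entry -3/2 ≤ 0; row 4: 8/(1/2) = 16. Minimum is 8 at row 2 (y leaves); pivot element 1/2.
Pivot on row 2; the obj-row RHS becomes 4 − (-9/2)·8 = 40.

40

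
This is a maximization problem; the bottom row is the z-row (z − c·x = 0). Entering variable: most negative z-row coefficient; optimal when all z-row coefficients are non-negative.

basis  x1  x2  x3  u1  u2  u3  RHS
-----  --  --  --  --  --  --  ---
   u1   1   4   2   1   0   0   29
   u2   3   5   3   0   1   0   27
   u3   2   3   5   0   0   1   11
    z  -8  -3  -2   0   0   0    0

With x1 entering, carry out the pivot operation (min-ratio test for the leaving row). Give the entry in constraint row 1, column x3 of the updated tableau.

-1/2

Ratio test on column x1 — row 1: 29/1 = 29; row 2: 27/3 = 9; row 3: 11/2 = 11/2. Minimum is 11/2 at row 3 (u3 leaves); pivot element 2.
Divide row 3 by 2; eliminate column x1 from the other rows.
Row 1 update in column x3: 2 − 1·(5/2) = -1/2.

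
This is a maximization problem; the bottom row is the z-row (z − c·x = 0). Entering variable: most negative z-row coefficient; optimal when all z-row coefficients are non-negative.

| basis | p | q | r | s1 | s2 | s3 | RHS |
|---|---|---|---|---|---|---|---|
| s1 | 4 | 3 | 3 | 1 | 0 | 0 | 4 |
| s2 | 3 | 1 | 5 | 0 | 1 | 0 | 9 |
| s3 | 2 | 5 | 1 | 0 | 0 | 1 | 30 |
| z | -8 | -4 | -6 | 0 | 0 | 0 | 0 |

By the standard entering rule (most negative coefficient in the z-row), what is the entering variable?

Negative z-row entries: p: -8, q: -4, r: -6.
The most negative is -8 in column p, so p enters.

p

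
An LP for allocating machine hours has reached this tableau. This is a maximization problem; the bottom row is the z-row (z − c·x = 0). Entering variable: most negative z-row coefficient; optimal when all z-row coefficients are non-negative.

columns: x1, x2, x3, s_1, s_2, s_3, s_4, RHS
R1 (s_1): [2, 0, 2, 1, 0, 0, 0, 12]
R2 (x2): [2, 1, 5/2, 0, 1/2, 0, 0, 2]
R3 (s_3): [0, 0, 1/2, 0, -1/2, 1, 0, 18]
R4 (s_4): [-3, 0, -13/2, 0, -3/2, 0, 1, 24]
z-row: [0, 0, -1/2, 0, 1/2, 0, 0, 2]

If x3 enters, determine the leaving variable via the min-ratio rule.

x2

Column x3 entries and ratios — s_1: 12/2 = 6; x2: 2/(5/2) = 4/5; s_3: 18/(1/2) = 36; s_4: -13/2 ≤ 0, skip.
Smallest ratio is 4/5 in the row of x2, so x2 leaves.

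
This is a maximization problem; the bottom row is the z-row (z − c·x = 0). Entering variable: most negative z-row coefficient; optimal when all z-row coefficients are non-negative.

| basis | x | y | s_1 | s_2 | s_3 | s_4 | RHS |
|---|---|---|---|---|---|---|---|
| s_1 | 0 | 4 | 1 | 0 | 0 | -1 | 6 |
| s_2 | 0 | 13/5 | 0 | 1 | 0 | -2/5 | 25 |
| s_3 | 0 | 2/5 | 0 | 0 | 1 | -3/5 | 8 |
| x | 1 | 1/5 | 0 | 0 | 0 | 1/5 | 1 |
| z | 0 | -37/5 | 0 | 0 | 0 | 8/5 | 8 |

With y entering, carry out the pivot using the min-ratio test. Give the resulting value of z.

Ratio test on column y — row 1: 6/4 = 3/2; row 2: 25/(13/5) = 125/13; row 3: 8/(2/5) = 20; row 4: 1/(1/5) = 5. Minimum is 3/2 at row 1 (s_1 leaves); pivot element 4.
Pivot on row 1; the z-row RHS becomes 8 − (-37/5)·(3/2) = 191/10.

191/10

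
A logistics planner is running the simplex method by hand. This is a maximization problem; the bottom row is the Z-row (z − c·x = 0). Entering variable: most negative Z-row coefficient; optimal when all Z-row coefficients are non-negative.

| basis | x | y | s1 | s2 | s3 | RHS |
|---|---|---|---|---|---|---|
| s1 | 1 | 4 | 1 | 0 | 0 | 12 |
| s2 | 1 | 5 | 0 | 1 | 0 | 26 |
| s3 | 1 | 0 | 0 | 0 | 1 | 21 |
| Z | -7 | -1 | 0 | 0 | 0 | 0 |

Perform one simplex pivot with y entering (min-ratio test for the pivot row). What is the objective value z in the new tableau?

Ratio test on column y — row 1: 12/4 = 3; row 2: 26/5 = 26/5; row 3: entry 0 ≤ 0. Minimum is 3 at row 1 (s1 leaves); pivot element 4.
Pivot on row 1; the Z-row RHS becomes 0 − (-1)·3 = 3.

3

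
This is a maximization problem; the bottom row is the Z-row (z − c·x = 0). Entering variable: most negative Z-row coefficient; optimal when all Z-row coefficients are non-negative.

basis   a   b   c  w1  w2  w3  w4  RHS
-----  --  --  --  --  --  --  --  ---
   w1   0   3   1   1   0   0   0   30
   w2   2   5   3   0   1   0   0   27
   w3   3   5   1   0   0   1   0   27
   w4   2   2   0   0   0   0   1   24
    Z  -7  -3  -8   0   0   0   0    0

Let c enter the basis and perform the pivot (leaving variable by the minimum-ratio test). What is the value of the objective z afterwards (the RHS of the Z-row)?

72

Ratio test on column c — row 1: 30/1 = 30; row 2: 27/3 = 9; row 3: 27/1 = 27; row 4: entry 0 ≤ 0. Minimum is 9 at row 2 (w2 leaves); pivot element 3.
Pivot on row 2; the Z-row RHS becomes 0 − (-8)·9 = 72.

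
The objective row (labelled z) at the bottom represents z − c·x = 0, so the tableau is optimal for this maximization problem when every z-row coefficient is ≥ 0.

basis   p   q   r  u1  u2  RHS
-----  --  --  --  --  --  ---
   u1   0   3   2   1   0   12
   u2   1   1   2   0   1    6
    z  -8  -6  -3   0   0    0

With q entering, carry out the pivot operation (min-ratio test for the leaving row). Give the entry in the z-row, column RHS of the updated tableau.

24

Ratio test on column q — row 1: 12/3 = 4; row 2: 6/1 = 6. Minimum is 4 at row 1 (u1 leaves); pivot element 3.
Divide row 1 by 3; eliminate column q from the other rows.
z-row update in column RHS: 0 − (-6)·4 = 24.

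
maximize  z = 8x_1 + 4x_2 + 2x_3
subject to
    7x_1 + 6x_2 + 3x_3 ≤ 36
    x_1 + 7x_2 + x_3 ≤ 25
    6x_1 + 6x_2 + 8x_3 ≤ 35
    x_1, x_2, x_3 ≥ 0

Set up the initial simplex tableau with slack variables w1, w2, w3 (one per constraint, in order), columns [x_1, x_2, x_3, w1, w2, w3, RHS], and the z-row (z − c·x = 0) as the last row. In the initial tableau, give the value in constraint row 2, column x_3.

1

Constraint 2 has coefficient 1 on x_3.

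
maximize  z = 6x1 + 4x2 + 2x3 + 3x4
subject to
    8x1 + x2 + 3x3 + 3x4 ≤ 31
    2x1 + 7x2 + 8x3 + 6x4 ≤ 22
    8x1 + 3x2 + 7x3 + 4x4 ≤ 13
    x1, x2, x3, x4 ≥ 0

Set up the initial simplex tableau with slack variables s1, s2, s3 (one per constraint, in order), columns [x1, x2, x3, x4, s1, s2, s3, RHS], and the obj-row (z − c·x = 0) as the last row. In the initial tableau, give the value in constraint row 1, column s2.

0

Slack s2 belongs to constraint 2; its column is the unit vector e_2, so the entry in row 1 is 0.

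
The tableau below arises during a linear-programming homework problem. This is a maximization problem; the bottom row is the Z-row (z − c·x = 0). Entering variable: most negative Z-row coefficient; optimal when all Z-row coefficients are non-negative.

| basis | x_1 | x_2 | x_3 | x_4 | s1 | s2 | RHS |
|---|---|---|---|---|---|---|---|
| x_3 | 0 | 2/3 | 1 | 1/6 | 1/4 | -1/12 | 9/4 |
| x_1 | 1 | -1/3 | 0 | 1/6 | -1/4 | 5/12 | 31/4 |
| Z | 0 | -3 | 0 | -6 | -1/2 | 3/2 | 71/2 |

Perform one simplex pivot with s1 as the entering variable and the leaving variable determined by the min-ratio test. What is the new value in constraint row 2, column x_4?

1/3

Ratio test on column s1 — row 1: (9/4)/(1/4) = 9; row 2: entry -1/4 ≤ 0. Minimum is 9 at row 1 (x_3 leaves); pivot element 1/4.
Divide row 1 by 1/4; eliminate column s1 from the other rows.
Row 2 update in column x_4: 1/6 − (-1/4)·(2/3) = 1/3.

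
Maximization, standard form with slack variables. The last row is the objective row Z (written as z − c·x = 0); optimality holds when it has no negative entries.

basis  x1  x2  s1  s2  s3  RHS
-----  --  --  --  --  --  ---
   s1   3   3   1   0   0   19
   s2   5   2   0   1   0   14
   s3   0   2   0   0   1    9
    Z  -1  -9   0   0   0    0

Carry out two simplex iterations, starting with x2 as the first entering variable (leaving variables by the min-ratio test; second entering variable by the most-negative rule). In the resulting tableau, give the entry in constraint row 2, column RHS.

1

Ratio test on column x2 — row 1: 19/3 = 19/3; row 2: 14/2 = 7; row 3: 9/2 = 9/2. Minimum is 9/2 at row 3 (s3 leaves); pivot element 2.
Divide row 3 by 2; eliminate column x2 from the other rows.
Second iteration: most negative Z-row entry is -1 in column x1, so x1 enters.
Ratio test on column x1 — row 1: (11/2)/3 = 11/6; row 2: 5/5 = 1; row 3: entry 0 ≤ 0. Minimum is 1 at row 2 (s2 leaves); pivot element 5.
Divide row 2 by 5; eliminate column x1 from the other rows.
After both pivots, the entry at constraint row 2, column RHS is 1.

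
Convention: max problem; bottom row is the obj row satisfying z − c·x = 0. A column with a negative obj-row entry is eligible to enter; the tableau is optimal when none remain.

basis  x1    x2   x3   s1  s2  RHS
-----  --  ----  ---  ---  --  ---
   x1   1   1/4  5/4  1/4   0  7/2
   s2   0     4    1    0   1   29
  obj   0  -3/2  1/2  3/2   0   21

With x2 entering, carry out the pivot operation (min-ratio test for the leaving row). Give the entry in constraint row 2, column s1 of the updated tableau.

Ratio test on column x2 — row 1: (7/2)/(1/4) = 14; row 2: 29/4 = 29/4. Minimum is 29/4 at row 2 (s2 leaves); pivot element 4.
Divide row 2 by 4; eliminate column x2 from the other rows.
In the new row 2, the s1 entry is the old entry divided by the pivot: 0/4 = 0.

0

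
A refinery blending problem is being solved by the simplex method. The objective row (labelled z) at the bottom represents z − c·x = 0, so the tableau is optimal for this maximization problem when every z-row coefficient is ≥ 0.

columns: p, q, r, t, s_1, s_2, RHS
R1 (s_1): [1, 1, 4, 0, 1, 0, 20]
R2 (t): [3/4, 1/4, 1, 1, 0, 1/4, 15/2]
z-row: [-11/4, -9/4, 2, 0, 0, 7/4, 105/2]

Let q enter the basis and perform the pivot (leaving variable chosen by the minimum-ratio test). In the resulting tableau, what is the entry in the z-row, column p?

-1/2

Ratio test on column q — row 1: 20/1 = 20; row 2: (15/2)/(1/4) = 30. Minimum is 20 at row 1 (s_1 leaves); pivot element 1.
Divide row 1 by 1; eliminate column q from the other rows.
z-row update in column p: -11/4 − (-9/4)·1 = -1/2.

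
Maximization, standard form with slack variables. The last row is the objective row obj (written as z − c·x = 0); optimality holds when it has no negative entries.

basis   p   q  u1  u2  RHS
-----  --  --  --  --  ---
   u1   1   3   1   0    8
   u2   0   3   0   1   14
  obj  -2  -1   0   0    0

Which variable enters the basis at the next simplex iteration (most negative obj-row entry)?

Negative obj-row entries: p: -2, q: -1.
The most negative is -2 in column p, so p enters.

p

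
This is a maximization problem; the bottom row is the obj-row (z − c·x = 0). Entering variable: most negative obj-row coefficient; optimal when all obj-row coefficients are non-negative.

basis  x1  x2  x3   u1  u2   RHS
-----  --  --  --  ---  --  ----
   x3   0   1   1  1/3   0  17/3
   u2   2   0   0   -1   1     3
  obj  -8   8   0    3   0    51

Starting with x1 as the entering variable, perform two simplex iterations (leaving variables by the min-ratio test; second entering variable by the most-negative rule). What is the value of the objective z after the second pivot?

80

Ratio test on column x1 — row 1: entry 0 ≤ 0; row 2: 3/2 = 3/2. Minimum is 3/2 at row 2 (u2 leaves); pivot element 2.
Pivot on row 2; the obj-row RHS becomes 51 − (-8)·(3/2) = 63.
Next entering variable (most negative obj-row entry -1): u1.
Ratio test on column u1 — row 1: (17/3)/(1/3) = 17; row 2: entry -1/2 ≤ 0. Minimum is 17 at row 1 (x3 leaves); pivot element 1/3.
After the second pivot the obj-row RHS is 63 − (-1)·17 = 80.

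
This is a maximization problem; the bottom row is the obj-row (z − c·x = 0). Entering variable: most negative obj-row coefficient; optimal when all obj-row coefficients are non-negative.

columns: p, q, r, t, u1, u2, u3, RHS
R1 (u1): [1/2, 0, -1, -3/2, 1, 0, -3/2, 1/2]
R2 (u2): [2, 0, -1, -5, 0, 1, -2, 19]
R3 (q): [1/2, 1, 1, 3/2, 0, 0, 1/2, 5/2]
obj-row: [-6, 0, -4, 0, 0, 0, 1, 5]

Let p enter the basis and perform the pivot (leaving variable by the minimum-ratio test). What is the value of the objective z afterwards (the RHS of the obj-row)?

11

Ratio test on column p — row 1: (1/2)/(1/2) = 1; row 2: 19/2 = 19/2; row 3: (5/2)/(1/2) = 5. Minimum is 1 at row 1 (u1 leaves); pivot element 1/2.
Pivot on row 1; the obj-row RHS becomes 5 − (-6)·1 = 11.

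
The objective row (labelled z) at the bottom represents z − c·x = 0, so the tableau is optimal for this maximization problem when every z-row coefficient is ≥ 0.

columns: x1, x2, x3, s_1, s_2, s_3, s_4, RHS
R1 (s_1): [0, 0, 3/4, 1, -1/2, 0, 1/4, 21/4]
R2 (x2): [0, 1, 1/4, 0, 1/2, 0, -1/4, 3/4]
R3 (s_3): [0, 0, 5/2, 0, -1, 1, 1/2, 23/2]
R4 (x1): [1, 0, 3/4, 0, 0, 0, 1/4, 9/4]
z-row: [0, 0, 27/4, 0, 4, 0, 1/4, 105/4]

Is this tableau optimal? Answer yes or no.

Every z-row coefficient is ≥ 0, so the tableau is optimal.

yes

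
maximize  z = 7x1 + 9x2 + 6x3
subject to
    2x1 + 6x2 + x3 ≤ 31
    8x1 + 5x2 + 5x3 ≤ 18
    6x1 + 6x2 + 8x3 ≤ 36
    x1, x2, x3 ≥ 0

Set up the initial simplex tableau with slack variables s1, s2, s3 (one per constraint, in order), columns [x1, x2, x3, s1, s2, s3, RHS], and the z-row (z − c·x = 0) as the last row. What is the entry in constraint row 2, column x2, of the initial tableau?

Constraint 2 has coefficient 5 on x2.

5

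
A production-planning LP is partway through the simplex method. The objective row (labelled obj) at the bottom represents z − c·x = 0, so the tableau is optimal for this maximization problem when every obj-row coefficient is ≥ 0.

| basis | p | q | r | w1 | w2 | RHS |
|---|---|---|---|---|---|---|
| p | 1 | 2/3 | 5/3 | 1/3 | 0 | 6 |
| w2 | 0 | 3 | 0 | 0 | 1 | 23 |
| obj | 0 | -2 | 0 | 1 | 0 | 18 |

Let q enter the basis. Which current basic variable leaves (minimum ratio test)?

Column q entries and ratios — p: 6/(2/3) = 9; w2: 23/3 = 23/3.
Smallest ratio is 23/3 in the row of w2, so w2 leaves.

w2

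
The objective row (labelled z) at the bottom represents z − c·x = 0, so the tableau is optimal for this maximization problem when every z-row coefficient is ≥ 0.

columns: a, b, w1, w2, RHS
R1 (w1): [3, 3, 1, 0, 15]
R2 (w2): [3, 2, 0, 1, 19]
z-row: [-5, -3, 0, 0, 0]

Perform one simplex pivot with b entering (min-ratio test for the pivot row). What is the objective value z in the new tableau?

15

Ratio test on column b — row 1: 15/3 = 5; row 2: 19/2 = 19/2. Minimum is 5 at row 1 (w1 leaves); pivot element 3.
Pivot on row 1; the z-row RHS becomes 0 − (-3)·5 = 15.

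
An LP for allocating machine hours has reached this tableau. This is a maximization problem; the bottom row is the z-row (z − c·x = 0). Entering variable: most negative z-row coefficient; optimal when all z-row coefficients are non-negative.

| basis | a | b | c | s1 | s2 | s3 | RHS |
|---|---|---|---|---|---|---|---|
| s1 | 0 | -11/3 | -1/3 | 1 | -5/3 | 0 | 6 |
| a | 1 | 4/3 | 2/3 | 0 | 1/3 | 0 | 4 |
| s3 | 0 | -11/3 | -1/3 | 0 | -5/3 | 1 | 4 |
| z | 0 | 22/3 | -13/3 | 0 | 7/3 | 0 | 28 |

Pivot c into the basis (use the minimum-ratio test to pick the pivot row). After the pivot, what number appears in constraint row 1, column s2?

-3/2

Ratio test on column c — row 1: entry -1/3 ≤ 0; row 2: 4/(2/3) = 6; row 3: entry -1/3 ≤ 0. Minimum is 6 at row 2 (a leaves); pivot element 2/3.
Divide row 2 by 2/3; eliminate column c from the other rows.
Row 1 update in column s2: -5/3 − (-1/3)·(1/2) = -3/2.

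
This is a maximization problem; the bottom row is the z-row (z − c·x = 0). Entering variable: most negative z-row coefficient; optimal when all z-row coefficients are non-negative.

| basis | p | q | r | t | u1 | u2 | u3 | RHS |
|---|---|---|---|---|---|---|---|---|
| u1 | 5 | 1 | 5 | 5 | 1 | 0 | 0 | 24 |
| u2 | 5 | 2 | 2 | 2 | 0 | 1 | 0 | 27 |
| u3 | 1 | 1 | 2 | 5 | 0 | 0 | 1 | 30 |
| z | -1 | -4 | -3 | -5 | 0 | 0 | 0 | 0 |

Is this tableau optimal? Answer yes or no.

The z-row has a negative entry -5 in column t, so it is not optimal.

no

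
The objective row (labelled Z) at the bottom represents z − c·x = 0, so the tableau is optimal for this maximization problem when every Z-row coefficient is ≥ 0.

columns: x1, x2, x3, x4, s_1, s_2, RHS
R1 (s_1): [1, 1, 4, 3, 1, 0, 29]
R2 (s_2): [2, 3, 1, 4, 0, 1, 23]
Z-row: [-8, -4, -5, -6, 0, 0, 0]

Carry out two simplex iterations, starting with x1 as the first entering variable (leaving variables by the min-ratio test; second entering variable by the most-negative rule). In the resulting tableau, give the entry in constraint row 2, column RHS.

Ratio test on column x1 — row 1: 29/1 = 29; row 2: 23/2 = 23/2. Minimum is 23/2 at row 2 (s_2 leaves); pivot element 2.
Divide row 2 by 2; eliminate column x1 from the other rows.
Second iteration: most negative Z-row entry is -1 in column x3, so x3 enters.
Ratio test on column x3 — row 1: (35/2)/(7/2) = 5; row 2: (23/2)/(1/2) = 23. Minimum is 5 at row 1 (s_1 leaves); pivot element 7/2.
Divide row 1 by 7/2; eliminate column x3 from the other rows.
After both pivots, the entry at constraint row 2, column RHS is 9.

9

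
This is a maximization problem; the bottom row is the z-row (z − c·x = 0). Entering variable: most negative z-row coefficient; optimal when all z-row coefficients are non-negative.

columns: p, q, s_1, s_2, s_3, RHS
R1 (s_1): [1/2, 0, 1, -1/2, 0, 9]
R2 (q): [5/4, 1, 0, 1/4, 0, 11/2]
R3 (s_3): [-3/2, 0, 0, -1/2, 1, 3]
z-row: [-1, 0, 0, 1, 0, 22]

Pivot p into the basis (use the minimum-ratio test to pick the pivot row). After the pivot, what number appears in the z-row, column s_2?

6/5

Ratio test on column p — row 1: 9/(1/2) = 18; row 2: (11/2)/(5/4) = 22/5; row 3: entry -3/2 ≤ 0. Minimum is 22/5 at row 2 (q leaves); pivot element 5/4.
Divide row 2 by 5/4; eliminate column p from the other rows.
z-row update in column s_2: 1 − (-1)·(1/5) = 6/5.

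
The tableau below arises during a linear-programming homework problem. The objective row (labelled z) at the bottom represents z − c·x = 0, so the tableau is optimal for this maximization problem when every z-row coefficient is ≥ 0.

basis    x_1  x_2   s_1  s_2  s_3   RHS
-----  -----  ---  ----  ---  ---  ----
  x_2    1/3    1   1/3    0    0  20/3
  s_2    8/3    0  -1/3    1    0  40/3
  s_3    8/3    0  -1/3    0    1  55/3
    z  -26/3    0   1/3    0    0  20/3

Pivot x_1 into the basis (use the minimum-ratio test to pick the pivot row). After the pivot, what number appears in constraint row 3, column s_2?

Ratio test on column x_1 — row 1: (20/3)/(1/3) = 20; row 2: (40/3)/(8/3) = 5; row 3: (55/3)/(8/3) = 55/8. Minimum is 5 at row 2 (s_2 leaves); pivot element 8/3.
Divide row 2 by 8/3; eliminate column x_1 from the other rows.
Row 3 update in column s_2: 0 − (8/3)·(3/8) = -1.

-1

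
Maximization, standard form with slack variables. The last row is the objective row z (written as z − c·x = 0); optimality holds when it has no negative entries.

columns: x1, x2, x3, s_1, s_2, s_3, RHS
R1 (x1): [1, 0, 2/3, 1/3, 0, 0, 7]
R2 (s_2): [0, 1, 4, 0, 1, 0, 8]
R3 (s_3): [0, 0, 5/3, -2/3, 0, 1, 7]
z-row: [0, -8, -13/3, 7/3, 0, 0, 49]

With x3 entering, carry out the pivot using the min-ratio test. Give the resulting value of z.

173/3

Ratio test on column x3 — row 1: 7/(2/3) = 21/2; row 2: 8/4 = 2; row 3: 7/(5/3) = 21/5. Minimum is 2 at row 2 (s_2 leaves); pivot element 4.
Pivot on row 2; the z-row RHS becomes 49 − (-13/3)·2 = 173/3.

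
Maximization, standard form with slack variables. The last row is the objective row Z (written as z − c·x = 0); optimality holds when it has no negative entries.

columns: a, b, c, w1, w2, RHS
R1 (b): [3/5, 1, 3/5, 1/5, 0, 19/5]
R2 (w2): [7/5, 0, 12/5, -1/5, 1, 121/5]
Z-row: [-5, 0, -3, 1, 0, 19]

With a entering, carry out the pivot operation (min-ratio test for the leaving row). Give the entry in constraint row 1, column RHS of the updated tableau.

19/3

Ratio test on column a — row 1: (19/5)/(3/5) = 19/3; row 2: (121/5)/(7/5) = 121/7. Minimum is 19/3 at row 1 (b leaves); pivot element 3/5.
Divide row 1 by 3/5; eliminate column a from the other rows.
In the new row 1, the RHS entry is the old entry divided by the pivot: (19/5)/(3/5) = 19/3.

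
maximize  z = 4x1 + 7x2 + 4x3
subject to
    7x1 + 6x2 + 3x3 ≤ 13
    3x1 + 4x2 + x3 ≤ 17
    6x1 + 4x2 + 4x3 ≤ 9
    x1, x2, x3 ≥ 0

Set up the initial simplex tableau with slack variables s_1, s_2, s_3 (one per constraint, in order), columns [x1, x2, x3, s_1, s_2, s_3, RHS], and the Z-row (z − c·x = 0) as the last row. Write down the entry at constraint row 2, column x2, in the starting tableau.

4

Constraint 2 has coefficient 4 on x2.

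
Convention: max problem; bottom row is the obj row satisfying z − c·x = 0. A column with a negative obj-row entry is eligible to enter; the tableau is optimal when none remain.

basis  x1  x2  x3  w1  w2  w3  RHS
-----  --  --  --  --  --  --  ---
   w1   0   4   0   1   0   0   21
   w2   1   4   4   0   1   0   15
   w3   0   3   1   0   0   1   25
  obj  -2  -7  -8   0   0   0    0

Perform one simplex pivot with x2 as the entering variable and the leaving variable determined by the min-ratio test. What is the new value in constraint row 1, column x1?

-1

Ratio test on column x2 — row 1: 21/4 = 21/4; row 2: 15/4 = 15/4; row 3: 25/3 = 25/3. Minimum is 15/4 at row 2 (w2 leaves); pivot element 4.
Divide row 2 by 4; eliminate column x2 from the other rows.
Row 1 update in column x1: 0 − 4·(1/4) = -1.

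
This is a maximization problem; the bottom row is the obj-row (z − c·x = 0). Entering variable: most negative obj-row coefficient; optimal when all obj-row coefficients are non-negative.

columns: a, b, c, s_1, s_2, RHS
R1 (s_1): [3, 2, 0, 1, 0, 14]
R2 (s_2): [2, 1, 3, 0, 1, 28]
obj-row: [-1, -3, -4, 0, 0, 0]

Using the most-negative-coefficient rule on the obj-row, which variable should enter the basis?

c

Negative obj-row entries: a: -1, b: -3, c: -4.
The most negative is -4 in column c, so c enters.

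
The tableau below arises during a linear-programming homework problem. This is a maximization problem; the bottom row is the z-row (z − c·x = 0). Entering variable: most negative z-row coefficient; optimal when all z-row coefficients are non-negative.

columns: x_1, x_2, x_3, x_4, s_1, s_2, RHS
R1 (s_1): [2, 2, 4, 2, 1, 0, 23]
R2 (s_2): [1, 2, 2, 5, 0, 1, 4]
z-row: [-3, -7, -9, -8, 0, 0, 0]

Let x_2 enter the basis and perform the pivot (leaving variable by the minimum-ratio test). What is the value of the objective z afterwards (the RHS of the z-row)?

14

Ratio test on column x_2 — row 1: 23/2 = 23/2; row 2: 4/2 = 2. Minimum is 2 at row 2 (s_2 leaves); pivot element 2.
Pivot on row 2; the z-row RHS becomes 0 − (-7)·2 = 14.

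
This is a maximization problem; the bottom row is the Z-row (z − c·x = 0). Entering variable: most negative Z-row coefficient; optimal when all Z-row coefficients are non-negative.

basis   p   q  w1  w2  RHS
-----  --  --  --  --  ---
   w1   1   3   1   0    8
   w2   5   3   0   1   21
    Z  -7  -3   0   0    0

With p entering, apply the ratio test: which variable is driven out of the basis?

w2

Column p entries and ratios — w1: 8/1 = 8; w2: 21/5 = 21/5.
Smallest ratio is 21/5 in the row of w2, so w2 leaves.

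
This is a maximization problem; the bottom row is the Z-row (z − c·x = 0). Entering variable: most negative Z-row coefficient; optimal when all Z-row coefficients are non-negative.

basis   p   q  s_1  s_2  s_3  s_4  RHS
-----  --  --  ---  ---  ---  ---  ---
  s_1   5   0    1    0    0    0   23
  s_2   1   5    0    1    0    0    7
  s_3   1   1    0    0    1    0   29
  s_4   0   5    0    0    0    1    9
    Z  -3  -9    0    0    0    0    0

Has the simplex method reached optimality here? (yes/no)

The Z-row has a negative entry -9 in column q, so it is not optimal.

no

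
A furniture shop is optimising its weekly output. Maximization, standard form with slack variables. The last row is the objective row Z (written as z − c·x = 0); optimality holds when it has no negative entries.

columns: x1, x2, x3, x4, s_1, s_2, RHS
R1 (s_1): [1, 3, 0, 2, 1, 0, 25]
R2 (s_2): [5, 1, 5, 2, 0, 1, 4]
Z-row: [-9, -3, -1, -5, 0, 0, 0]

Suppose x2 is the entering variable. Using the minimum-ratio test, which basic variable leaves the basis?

s_2

Column x2 entries and ratios — s_1: 25/3 = 25/3; s_2: 4/1 = 4.
Smallest ratio is 4 in the row of s_2, so s_2 leaves.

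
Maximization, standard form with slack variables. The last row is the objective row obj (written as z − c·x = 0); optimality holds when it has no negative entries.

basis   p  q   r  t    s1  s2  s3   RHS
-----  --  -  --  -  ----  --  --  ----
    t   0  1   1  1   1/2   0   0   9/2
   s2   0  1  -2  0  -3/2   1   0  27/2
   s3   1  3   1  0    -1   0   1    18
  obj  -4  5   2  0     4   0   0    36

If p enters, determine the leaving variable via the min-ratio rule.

s3

Column p entries and ratios — t: 0 ≤ 0, skip; s2: 0 ≤ 0, skip; s3: 18/1 = 18.
Smallest ratio is 18 in the row of s3, so s3 leaves.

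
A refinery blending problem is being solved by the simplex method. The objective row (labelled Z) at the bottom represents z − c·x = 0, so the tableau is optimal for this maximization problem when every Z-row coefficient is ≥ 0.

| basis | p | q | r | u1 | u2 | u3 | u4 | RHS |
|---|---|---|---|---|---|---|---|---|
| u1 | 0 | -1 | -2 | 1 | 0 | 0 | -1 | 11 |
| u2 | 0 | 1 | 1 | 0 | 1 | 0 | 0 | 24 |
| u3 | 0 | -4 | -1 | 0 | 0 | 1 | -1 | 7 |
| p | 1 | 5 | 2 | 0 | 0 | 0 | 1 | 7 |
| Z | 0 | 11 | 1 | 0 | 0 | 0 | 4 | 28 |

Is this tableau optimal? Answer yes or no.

yes

Every Z-row coefficient is ≥ 0, so the tableau is optimal.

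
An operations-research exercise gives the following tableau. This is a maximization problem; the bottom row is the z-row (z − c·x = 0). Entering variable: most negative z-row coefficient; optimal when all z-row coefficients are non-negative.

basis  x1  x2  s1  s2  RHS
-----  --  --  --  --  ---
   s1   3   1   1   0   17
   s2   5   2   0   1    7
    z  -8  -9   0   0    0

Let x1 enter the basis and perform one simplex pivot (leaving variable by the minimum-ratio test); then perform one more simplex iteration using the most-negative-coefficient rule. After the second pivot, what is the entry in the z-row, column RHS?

Ratio test on column x1 — row 1: 17/3 = 17/3; row 2: 7/5 = 7/5. Minimum is 7/5 at row 2 (s2 leaves); pivot element 5.
Divide row 2 by 5; eliminate column x1 from the other rows.
Second iteration: most negative z-row entry is -29/5 in column x2, so x2 enters.
Ratio test on column x2 — row 1: entry -1/5 ≤ 0; row 2: (7/5)/(2/5) = 7/2. Minimum is 7/2 at row 2 (x1 leaves); pivot element 2/5.
Divide row 2 by 2/5; eliminate column x2 from the other rows.
After both pivots, the entry at the z-row, column RHS is 63/2.

63/2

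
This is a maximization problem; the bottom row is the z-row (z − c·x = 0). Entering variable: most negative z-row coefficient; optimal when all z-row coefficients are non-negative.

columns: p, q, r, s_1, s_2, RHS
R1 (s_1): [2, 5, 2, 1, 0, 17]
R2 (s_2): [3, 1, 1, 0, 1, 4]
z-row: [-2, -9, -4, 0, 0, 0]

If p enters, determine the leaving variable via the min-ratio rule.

s_2

Column p entries and ratios — s_1: 17/2 = 17/2; s_2: 4/3 = 4/3.
Smallest ratio is 4/3 in the row of s_2, so s_2 leaves.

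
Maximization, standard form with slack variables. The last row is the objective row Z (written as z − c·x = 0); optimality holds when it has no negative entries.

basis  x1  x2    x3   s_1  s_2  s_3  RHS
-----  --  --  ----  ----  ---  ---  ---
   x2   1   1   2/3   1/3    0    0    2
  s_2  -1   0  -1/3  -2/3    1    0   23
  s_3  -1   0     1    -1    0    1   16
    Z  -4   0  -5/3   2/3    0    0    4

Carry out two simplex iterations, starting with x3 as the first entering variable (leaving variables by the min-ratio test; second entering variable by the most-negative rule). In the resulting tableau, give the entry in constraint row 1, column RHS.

Ratio test on column x3 — row 1: 2/(2/3) = 3; row 2: entry -1/3 ≤ 0; row 3: 16/1 = 16. Minimum is 3 at row 1 (x2 leaves); pivot element 2/3.
Divide row 1 by 2/3; eliminate column x3 from the other rows.
Second iteration: most negative Z-row entry is -3/2 in column x1, so x1 enters.
Ratio test on column x1 — row 1: 3/(3/2) = 2; row 2: entry -1/2 ≤ 0; row 3: entry -5/2 ≤ 0. Minimum is 2 at row 1 (x3 leaves); pivot element 3/2.
Divide row 1 by 3/2; eliminate column x1 from the other rows.
After both pivots, the entry at constraint row 1, column RHS is 2.

2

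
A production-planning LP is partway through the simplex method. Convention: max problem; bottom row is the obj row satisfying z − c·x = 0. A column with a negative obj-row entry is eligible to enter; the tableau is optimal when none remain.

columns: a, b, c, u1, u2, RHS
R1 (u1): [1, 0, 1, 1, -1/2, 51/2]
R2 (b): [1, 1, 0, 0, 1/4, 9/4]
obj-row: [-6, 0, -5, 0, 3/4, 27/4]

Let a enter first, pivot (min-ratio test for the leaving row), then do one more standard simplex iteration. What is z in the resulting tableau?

Ratio test on column a — row 1: (51/2)/1 = 51/2; row 2: (9/4)/1 = 9/4. Minimum is 9/4 at row 2 (b leaves); pivot element 1.
Pivot on row 2; the obj-row RHS becomes 27/4 − (-6)·(9/4) = 81/4.
Next entering variable (most negative obj-row entry -5): c.
Ratio test on column c — row 1: (93/4)/1 = 93/4; row 2: entry 0 ≤ 0. Minimum is 93/4 at row 1 (u1 leaves); pivot element 1.
After the second pivot the obj-row RHS is 81/4 − (-5)·(93/4) = 273/2.

273/2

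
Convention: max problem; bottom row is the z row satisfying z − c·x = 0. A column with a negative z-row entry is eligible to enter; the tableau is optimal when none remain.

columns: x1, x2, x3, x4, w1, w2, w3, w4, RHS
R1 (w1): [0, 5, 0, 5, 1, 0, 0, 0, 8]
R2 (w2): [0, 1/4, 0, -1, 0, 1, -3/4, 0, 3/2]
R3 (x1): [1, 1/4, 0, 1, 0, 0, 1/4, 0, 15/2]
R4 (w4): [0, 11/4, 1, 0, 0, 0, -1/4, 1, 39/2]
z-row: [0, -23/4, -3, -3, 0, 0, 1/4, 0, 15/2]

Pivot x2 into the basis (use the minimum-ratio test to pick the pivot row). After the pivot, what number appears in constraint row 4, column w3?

-1/4

Ratio test on column x2 — row 1: 8/5 = 8/5; row 2: (3/2)/(1/4) = 6; row 3: (15/2)/(1/4) = 30; row 4: (39/2)/(11/4) = 78/11. Minimum is 8/5 at row 1 (w1 leaves); pivot element 5.
Divide row 1 by 5; eliminate column x2 from the other rows.
Row 4 update in column w3: -1/4 − (11/4)·0 = -1/4.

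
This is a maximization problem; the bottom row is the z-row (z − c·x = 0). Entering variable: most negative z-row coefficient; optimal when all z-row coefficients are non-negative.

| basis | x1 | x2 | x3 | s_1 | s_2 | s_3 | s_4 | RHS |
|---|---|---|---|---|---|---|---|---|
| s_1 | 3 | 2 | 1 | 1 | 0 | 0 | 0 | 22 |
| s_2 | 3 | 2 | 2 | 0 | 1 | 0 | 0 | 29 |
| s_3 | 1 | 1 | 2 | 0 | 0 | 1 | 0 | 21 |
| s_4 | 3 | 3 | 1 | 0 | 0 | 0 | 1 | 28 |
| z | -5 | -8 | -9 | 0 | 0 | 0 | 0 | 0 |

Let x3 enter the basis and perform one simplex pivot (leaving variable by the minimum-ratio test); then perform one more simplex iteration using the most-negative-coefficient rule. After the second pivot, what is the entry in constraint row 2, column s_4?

-2/5

Ratio test on column x3 — row 1: 22/1 = 22; row 2: 29/2 = 29/2; row 3: 21/2 = 21/2; row 4: 28/1 = 28. Minimum is 21/2 at row 3 (s_3 leaves); pivot element 2.
Divide row 3 by 2; eliminate column x3 from the other rows.
Second iteration: most negative z-row entry is -7/2 in column x2, so x2 enters.
Ratio test on column x2 — row 1: (23/2)/(3/2) = 23/3; row 2: 8/1 = 8; row 3: (21/2)/(1/2) = 21; row 4: (35/2)/(5/2) = 7. Minimum is 7 at row 4 (s_4 leaves); pivot element 5/2.
Divide row 4 by 5/2; eliminate column x2 from the other rows.
After both pivots, the entry at constraint row 2, column s_4 is -2/5.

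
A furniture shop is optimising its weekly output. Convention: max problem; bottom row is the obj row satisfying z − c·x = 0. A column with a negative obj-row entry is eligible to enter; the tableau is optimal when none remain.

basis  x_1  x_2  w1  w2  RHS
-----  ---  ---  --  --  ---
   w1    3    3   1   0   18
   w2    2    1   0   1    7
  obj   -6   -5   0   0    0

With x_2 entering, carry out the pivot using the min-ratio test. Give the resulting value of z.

Ratio test on column x_2 — row 1: 18/3 = 6; row 2: 7/1 = 7. Minimum is 6 at row 1 (w1 leaves); pivot element 3.
Pivot on row 1; the obj-row RHS becomes 0 − (-5)·6 = 30.

30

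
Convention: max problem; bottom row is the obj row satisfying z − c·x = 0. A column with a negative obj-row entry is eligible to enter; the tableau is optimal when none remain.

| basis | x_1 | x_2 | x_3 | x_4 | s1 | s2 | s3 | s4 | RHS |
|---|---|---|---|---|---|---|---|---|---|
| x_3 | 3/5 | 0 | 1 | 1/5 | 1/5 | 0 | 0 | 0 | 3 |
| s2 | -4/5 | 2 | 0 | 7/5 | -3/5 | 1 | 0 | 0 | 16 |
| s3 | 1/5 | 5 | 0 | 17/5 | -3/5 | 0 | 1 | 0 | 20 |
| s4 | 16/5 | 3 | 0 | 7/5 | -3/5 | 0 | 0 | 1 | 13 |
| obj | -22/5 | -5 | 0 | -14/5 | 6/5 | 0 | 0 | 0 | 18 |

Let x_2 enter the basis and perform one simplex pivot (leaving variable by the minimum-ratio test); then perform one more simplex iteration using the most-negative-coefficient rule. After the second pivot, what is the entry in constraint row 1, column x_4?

25/77

Ratio test on column x_2 — row 1: entry 0 ≤ 0; row 2: 16/2 = 8; row 3: 20/5 = 4; row 4: 13/3 = 13/3. Minimum is 4 at row 3 (s3 leaves); pivot element 5.
Divide row 3 by 5; eliminate column x_2 from the other rows.
Second iteration: most negative obj-row entry is -21/5 in column x_1, so x_1 enters.
Ratio test on column x_1 — row 1: 3/(3/5) = 5; row 2: entry -22/25 ≤ 0; row 3: 4/(1/25) = 100; row 4: 1/(77/25) = 25/77. Minimum is 25/77 at row 4 (s4 leaves); pivot element 77/25.
Divide row 4 by 77/25; eliminate column x_1 from the other rows.
After both pivots, the entry at constraint row 1, column x_4 is 25/77.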